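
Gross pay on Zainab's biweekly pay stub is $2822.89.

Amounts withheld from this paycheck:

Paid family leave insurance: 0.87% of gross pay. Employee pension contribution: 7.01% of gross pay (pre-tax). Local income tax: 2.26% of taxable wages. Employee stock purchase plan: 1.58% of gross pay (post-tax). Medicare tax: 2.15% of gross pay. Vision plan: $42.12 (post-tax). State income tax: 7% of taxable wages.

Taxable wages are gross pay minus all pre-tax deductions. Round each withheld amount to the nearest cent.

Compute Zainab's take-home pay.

$2209.96

Employee pension contribution: $2822.89 × 0.0701 = $197.88
Taxable wages = $2822.89 − $197.88 = $2625.01
State income tax: $2625.01 × 0.07 = $183.75
Local income tax: $2625.01 × 0.0226 = $59.33
Medicare tax: $2822.89 × 0.0215 = $60.69
Paid family leave insurance: $2822.89 × 0.0087 = $24.56
Vision plan: $42.12
Employee stock purchase plan: $2822.89 × 0.0158 = $44.60
Total deductions = $197.88 + $183.75 + $59.33 + $60.69 + $24.56 + $42.12 + $44.60 = $612.93
Net pay = $2822.89 − $612.93 = $2209.96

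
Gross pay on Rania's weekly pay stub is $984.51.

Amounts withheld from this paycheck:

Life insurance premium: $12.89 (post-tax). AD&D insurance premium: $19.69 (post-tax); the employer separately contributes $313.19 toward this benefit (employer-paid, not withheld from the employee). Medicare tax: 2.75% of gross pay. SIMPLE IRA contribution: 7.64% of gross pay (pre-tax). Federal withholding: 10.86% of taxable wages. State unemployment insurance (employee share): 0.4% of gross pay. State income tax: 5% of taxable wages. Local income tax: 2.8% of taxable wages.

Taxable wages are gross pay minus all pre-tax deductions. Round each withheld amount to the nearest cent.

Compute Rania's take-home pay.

$676.03

SIMPLE IRA contribution: $984.51 × 0.0764 = $75.22
Taxable wages = $984.51 − $75.22 = $909.29
Local income tax: $909.29 × 0.028 = $25.46
Federal withholding: $909.29 × 0.1086 = $98.75
State income tax: $909.29 × 0.05 = $45.46
State unemployment insurance (employee share): $984.51 × 0.004 = $3.94
Medicare tax: $984.51 × 0.0275 = $27.07
AD&D insurance premium: $19.69
Life insurance premium: $12.89
(Employer's $313.19 toward AD&D insurance premium is not withheld from the employee.)
Total deductions = $75.22 + $25.46 + $98.75 + $45.46 + $3.94 + $27.07 + $19.69 + $12.89 = $308.48
Net pay = $984.51 − $308.48 = $676.03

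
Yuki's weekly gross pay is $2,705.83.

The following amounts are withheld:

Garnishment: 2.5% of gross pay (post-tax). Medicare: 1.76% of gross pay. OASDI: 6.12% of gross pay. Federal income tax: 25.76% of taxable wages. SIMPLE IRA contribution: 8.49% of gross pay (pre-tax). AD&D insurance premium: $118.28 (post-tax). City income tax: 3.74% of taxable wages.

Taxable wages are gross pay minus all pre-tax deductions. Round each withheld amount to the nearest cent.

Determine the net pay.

SIMPLE IRA contribution: $2,705.83 × 0.0849 = $229.72
Taxable wages = $2,705.83 − $229.72 = $2,476.11
Federal income tax: $2,476.11 × 0.2576 = $637.85
City income tax: $2,476.11 × 0.0374 = $92.61
OASDI: $2,705.83 × 0.0612 = $165.60
Medicare: $2,705.83 × 0.0176 = $47.62
Garnishment: $2,705.83 × 0.025 = $67.65
AD&D insurance premium: $118.28
Total deductions = $229.72 + $637.85 + $92.61 + $165.60 + $47.62 + $67.65 + $118.28 = $1,359.33
Net pay = $2,705.83 − $1,359.33 = $1,346.50

$1,346.50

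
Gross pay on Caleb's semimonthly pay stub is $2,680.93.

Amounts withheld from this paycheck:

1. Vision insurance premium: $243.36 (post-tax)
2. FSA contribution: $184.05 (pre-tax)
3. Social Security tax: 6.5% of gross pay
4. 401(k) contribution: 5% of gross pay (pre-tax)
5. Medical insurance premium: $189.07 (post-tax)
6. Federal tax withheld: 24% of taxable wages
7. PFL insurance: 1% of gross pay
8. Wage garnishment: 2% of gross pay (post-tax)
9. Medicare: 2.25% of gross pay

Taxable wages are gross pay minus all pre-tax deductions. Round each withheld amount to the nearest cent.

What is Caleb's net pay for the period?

$1,048.31

FSA contribution: $184.05
401(k) contribution: $2,680.93 × 0.05 = $134.05
Pre-tax total = $184.05 + $134.05 = $318.10
Taxable wages = $2,680.93 − $318.10 = $2,362.83
Federal tax withheld: $2,362.83 × 0.24 = $567.08
Medicare: $2,680.93 × 0.0225 = $60.32
Social Security tax: $2,680.93 × 0.065 = $174.26
PFL insurance: $2,680.93 × 0.01 = $26.81
Medical insurance premium: $189.07
Wage garnishment: $2,680.93 × 0.02 = $53.62
Vision insurance premium: $243.36
Total deductions = $184.05 + $134.05 + $567.08 + $60.32 + $174.26 + $26.81 + $189.07 + $53.62 + $243.36 = $1,632.62
Net pay = $2,680.93 − $1,632.62 = $1,048.31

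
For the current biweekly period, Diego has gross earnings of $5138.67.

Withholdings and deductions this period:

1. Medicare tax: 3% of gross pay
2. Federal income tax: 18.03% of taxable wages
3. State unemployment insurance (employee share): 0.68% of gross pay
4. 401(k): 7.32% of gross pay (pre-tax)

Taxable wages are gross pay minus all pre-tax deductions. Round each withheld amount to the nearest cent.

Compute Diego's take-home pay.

$3714.74

401(k): $5138.67 × 0.0732 = $376.15
Taxable wages = $5138.67 − $376.15 = $4762.52
Federal income tax: $4762.52 × 0.1803 = $858.68
Medicare tax: $5138.67 × 0.03 = $154.16
State unemployment insurance (employee share): $5138.67 × 0.0068 = $34.94
Total deductions = $376.15 + $858.68 + $154.16 + $34.94 = $1423.93
Net pay = $5138.67 − $1423.93 = $3714.74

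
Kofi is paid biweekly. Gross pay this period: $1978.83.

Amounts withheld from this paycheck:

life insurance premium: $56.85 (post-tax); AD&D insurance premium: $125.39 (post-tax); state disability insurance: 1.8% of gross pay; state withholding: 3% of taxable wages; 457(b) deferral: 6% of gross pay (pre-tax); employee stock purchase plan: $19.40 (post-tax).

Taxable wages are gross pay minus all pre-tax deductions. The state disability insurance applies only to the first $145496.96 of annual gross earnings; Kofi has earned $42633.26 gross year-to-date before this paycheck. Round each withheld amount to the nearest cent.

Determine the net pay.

457(b) deferral: $1978.83 × 0.06 = $118.73
Taxable wages = $1978.83 − $118.73 = $1860.10
State withholding: $1860.10 × 0.03 = $55.80
State disability insurance: cap not yet reached, full $1978.83 is subject → $1978.83 × 0.018 = $35.62
Life insurance premium: $56.85
Employee stock purchase plan: $19.40
AD&D insurance premium: $125.39
Total deductions = $118.73 + $55.80 + $35.62 + $56.85 + $19.40 + $125.39 = $411.79
Net pay = $1978.83 − $411.79 = $1567.04

$1567.04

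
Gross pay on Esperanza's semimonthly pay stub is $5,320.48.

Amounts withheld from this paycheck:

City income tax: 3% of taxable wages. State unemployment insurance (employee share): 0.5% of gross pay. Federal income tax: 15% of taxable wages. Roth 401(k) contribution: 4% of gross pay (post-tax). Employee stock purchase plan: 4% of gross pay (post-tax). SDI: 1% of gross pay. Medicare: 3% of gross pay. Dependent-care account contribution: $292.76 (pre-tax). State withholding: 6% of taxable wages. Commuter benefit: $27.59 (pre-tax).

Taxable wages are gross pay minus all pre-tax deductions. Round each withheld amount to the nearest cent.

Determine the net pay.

Dependent-care account contribution: $292.76
Commuter benefit: $27.59
Pre-tax total = $292.76 + $27.59 = $320.35
Taxable wages = $5,320.48 − $320.35 = $5,000.13
State withholding: $5,000.13 × 0.06 = $300.01
Federal income tax: $5,000.13 × 0.15 = $750.02
City income tax: $5,000.13 × 0.03 = $150.00
SDI: $5,320.48 × 0.01 = $53.20
State unemployment insurance (employee share): $5,320.48 × 0.005 = $26.60
Medicare: $5,320.48 × 0.03 = $159.61
Roth 401(k) contribution: $5,320.48 × 0.04 = $212.82
Employee stock purchase plan: $5,320.48 × 0.04 = $212.82
Total deductions = $292.76 + $27.59 + $300.01 + $750.02 + $150.00 + $53.20 + $26.60 + $159.61 + $212.82 + $212.82 = $2,185.43
Net pay = $5,320.48 − $2,185.43 = $3,135.05

$3,135.05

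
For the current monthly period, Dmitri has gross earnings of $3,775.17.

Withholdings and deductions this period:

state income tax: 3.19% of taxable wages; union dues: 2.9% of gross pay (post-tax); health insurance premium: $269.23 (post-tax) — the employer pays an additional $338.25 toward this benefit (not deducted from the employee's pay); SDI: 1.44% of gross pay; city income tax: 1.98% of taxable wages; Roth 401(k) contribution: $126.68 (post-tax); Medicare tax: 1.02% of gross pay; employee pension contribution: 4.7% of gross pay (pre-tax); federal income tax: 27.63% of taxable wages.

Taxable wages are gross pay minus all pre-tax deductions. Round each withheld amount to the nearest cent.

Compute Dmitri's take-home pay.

$1,819.41

Employee pension contribution: $3,775.17 × 0.047 = $177.43
Taxable wages = $3,775.17 − $177.43 = $3,597.74
Federal income tax: $3,597.74 × 0.2763 = $994.06
City income tax: $3,597.74 × 0.0198 = $71.24
State income tax: $3,597.74 × 0.0319 = $114.77
SDI: $3,775.17 × 0.0144 = $54.36
Medicare tax: $3,775.17 × 0.0102 = $38.51
Union dues: $3,775.17 × 0.029 = $109.48
Health insurance premium: $269.23
Roth 401(k) contribution: $126.68
(Employer's $338.25 toward health insurance premium is not withheld from the employee.)
Total deductions = $177.43 + $994.06 + $71.24 + $114.77 + $54.36 + $38.51 + $109.48 + $269.23 + $126.68 = $1,955.76
Net pay = $3,775.17 − $1,955.76 = $1,819.41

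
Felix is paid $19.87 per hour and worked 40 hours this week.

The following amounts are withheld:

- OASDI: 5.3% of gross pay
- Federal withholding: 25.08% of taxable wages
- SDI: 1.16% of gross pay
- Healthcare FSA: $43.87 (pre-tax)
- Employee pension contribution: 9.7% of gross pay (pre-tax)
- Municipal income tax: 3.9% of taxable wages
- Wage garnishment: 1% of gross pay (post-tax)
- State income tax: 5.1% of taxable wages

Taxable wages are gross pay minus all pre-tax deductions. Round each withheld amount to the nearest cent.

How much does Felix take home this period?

Gross pay: 40 × $19.87 = $794.80
Employee pension contribution: $794.80 × 0.097 = $77.10
Healthcare FSA: $43.87
Pre-tax total = $77.10 + $43.87 = $120.97
Taxable wages = $794.80 − $120.97 = $673.83
Municipal income tax: $673.83 × 0.039 = $26.28
Federal withholding: $673.83 × 0.2508 = $169.00
State income tax: $673.83 × 0.051 = $34.37
OASDI: $794.80 × 0.053 = $42.12
SDI: $794.80 × 0.0116 = $9.22
Wage garnishment: $794.80 × 0.01 = $7.95
Total deductions = $77.10 + $43.87 + $26.28 + $169.00 + $34.37 + $42.12 + $9.22 + $7.95 = $409.91
Net pay = $794.80 − $409.91 = $384.89

$384.89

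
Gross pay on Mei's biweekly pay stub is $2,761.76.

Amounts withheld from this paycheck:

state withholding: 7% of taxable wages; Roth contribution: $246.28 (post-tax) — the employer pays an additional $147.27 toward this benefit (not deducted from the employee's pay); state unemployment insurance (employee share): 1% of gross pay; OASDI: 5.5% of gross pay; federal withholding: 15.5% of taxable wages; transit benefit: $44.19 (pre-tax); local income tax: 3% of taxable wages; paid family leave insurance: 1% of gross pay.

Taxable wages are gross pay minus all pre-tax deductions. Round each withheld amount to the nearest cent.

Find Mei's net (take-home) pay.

Transit benefit: $44.19
Taxable wages = $2,761.76 − $44.19 = $2,717.57
State withholding: $2,717.57 × 0.07 = $190.23
Local income tax: $2,717.57 × 0.03 = $81.53
Federal withholding: $2,717.57 × 0.155 = $421.22
Paid family leave insurance: $2,761.76 × 0.01 = $27.62
OASDI: $2,761.76 × 0.055 = $151.90
State unemployment insurance (employee share): $2,761.76 × 0.01 = $27.62
Roth contribution: $246.28
(Employer's $147.27 toward Roth contribution is not withheld from the employee.)
Total deductions = $44.19 + $190.23 + $81.53 + $421.22 + $27.62 + $151.90 + $27.62 + $246.28 = $1,190.59
Net pay = $2,761.76 − $1,190.59 = $1,571.17

$1,571.17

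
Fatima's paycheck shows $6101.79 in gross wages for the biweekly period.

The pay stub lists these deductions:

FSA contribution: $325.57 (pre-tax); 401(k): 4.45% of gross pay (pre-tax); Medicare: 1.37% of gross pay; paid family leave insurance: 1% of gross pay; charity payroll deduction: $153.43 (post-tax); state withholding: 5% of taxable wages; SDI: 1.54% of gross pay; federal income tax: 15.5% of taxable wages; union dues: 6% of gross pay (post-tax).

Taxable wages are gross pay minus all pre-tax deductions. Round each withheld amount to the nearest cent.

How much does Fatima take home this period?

FSA contribution: $325.57
401(k): $6101.79 × 0.0445 = $271.53
Pre-tax total = $325.57 + $271.53 = $597.10
Taxable wages = $6101.79 − $597.10 = $5504.69
State withholding: $5504.69 × 0.05 = $275.23
Federal income tax: $5504.69 × 0.155 = $853.23
SDI: $6101.79 × 0.0154 = $93.97
Paid family leave insurance: $6101.79 × 0.01 = $61.02
Medicare: $6101.79 × 0.0137 = $83.59
Union dues: $6101.79 × 0.06 = $366.11
Charity payroll deduction: $153.43
Total deductions = $325.57 + $271.53 + $275.23 + $853.23 + $93.97 + $61.02 + $83.59 + $366.11 + $153.43 = $2483.68
Net pay = $6101.79 − $2483.68 = $3618.11

$3618.11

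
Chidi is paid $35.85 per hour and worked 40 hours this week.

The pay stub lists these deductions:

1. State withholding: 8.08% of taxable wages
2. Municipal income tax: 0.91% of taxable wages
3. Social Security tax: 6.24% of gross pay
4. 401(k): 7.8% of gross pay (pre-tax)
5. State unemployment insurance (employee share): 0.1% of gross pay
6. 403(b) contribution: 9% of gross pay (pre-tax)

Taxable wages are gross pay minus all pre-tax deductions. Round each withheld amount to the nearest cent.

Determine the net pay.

$994.92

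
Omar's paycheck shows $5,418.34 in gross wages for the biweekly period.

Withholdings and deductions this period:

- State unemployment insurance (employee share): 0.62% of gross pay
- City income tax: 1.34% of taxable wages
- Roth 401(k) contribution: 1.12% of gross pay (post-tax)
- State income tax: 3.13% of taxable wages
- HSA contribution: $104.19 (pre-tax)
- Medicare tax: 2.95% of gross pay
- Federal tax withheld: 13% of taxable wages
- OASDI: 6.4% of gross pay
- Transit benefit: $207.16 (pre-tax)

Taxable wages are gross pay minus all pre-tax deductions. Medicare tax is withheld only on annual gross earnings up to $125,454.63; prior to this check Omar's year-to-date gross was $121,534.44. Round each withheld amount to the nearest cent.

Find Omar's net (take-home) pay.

$3,658.10

HSA contribution: $104.19
Transit benefit: $207.16
Pre-tax total = $104.19 + $207.16 = $311.35
Taxable wages = $5,418.34 − $311.35 = $5,106.99
State income tax: $5,106.99 × 0.0313 = $159.85
City income tax: $5,106.99 × 0.0134 = $68.43
Federal tax withheld: $5,106.99 × 0.13 = $663.91
State unemployment insurance (employee share): $5,418.34 × 0.0062 = $33.59
Medicare tax: only $125,454.63 − $121,534.44 = $3,920.19 of this check is subject → $3,920.19 × 0.0295 = $115.65
OASDI: $5,418.34 × 0.064 = $346.77
Roth 401(k) contribution: $5,418.34 × 0.0112 = $60.69
Total deductions = $104.19 + $207.16 + $159.85 + $68.43 + $663.91 + $33.59 + $115.65 + $346.77 + $60.69 = $1,760.24
Net pay = $5,418.34 − $1,760.24 = $3,658.10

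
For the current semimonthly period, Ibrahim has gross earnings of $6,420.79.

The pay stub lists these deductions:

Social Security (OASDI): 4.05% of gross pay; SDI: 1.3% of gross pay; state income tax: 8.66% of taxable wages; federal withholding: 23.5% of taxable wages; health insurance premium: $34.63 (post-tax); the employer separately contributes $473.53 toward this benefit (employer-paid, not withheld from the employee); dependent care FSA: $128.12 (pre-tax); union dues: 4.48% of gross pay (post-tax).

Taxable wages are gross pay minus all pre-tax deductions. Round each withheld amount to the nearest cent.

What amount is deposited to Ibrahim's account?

$3,603.15

Dependent care FSA: $128.12
Taxable wages = $6,420.79 − $128.12 = $6,292.67
Federal withholding: $6,292.67 × 0.235 = $1,478.78
State income tax: $6,292.67 × 0.0866 = $544.95
SDI: $6,420.79 × 0.013 = $83.47
Social Security (OASDI): $6,420.79 × 0.0405 = $260.04
Health insurance premium: $34.63
Union dues: $6,420.79 × 0.0448 = $287.65
(Employer's $473.53 toward health insurance premium is not withheld from the employee.)
Total deductions = $128.12 + $1,478.78 + $544.95 + $83.47 + $260.04 + $34.63 + $287.65 = $2,817.64
Net pay = $6,420.79 − $2,817.64 = $3,603.15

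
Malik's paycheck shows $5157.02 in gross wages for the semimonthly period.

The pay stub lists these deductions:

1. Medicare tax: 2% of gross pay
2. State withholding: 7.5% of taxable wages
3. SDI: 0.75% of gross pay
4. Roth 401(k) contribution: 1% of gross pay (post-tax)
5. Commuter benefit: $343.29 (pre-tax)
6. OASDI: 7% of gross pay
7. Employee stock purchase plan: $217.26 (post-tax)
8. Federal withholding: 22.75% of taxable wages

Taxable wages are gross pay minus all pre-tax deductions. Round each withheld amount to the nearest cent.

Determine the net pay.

$2585.94

Commuter benefit: $343.29
Taxable wages = $5157.02 − $343.29 = $4813.73
State withholding: $4813.73 × 0.075 = $361.03
Federal withholding: $4813.73 × 0.2275 = $1095.12
SDI: $5157.02 × 0.0075 = $38.68
OASDI: $5157.02 × 0.07 = $360.99
Medicare tax: $5157.02 × 0.02 = $103.14
Roth 401(k) contribution: $5157.02 × 0.01 = $51.57
Employee stock purchase plan: $217.26
Total deductions = $343.29 + $361.03 + $1095.12 + $38.68 + $360.99 + $103.14 + $51.57 + $217.26 = $2571.08
Net pay = $5157.02 − $2571.08 = $2585.94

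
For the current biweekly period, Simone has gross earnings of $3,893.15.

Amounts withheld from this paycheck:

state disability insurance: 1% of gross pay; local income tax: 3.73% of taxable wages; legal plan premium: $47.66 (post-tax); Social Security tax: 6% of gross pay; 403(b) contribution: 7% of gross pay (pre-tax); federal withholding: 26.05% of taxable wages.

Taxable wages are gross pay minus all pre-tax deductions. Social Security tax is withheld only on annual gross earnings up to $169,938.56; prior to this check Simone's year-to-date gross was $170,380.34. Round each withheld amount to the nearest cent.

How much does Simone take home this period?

$2,455.82

403(b) contribution: $3,893.15 × 0.07 = $272.52
Taxable wages = $3,893.15 − $272.52 = $3,620.63
Local income tax: $3,620.63 × 0.0373 = $135.05
Federal withholding: $3,620.63 × 0.2605 = $943.17
Social Security tax: annual cap $169,938.56 already reached (YTD $170,380.34), so $0.00
State disability insurance: $3,893.15 × 0.01 = $38.93
Legal plan premium: $47.66
Total deductions = $272.52 + $135.05 + $943.17 + $0.00 + $38.93 + $47.66 = $1,437.33
Net pay = $3,893.15 − $1,437.33 = $2,455.82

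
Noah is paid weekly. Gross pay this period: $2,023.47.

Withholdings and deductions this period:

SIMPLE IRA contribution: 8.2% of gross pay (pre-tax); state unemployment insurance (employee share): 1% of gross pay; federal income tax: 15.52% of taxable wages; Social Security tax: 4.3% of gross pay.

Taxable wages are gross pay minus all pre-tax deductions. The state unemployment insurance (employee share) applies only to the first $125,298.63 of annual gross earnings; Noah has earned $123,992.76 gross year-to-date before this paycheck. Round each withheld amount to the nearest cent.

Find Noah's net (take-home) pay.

SIMPLE IRA contribution: $2,023.47 × 0.082 = $165.92
Taxable wages = $2,023.47 − $165.92 = $1,857.55
Federal income tax: $1,857.55 × 0.1552 = $288.29
State unemployment insurance (employee share): only $125,298.63 − $123,992.76 = $1,305.87 of this check is subject → $1,305.87 × 0.01 = $13.06
Social Security tax: $2,023.47 × 0.043 = $87.01
Total deductions = $165.92 + $288.29 + $13.06 + $87.01 = $554.28
Net pay = $2,023.47 − $554.28 = $1,469.19

$1,469.19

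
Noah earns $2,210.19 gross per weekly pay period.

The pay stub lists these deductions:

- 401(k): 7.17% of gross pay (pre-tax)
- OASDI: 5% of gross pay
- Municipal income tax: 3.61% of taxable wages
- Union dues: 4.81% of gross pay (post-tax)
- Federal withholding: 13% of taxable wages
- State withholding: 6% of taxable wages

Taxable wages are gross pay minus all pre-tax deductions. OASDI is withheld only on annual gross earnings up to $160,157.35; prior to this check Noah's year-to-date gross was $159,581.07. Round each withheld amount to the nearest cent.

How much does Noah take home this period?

$1,452.71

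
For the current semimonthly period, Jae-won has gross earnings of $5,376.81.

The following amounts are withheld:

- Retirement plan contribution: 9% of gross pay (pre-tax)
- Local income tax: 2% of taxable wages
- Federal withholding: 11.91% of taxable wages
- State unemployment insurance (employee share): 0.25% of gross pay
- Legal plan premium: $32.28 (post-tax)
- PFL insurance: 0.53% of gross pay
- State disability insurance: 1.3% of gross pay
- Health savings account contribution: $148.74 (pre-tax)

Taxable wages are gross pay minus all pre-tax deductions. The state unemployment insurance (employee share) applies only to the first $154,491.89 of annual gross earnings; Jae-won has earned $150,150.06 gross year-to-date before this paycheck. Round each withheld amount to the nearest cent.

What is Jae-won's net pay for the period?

Health savings account contribution: $148.74
Retirement plan contribution: $5,376.81 × 0.09 = $483.91
Pre-tax total = $148.74 + $483.91 = $632.65
Taxable wages = $5,376.81 − $632.65 = $4,744.16
Local income tax: $4,744.16 × 0.02 = $94.88
Federal withholding: $4,744.16 × 0.1191 = $565.03
State disability insurance: $5,376.81 × 0.013 = $69.90
PFL insurance: $5,376.81 × 0.0053 = $28.50
State unemployment insurance (employee share): only $154,491.89 − $150,150.06 = $4,341.83 of this check is subject → $4,341.83 × 0.0025 = $10.85
Legal plan premium: $32.28
Total deductions = $148.74 + $483.91 + $94.88 + $565.03 + $69.90 + $28.50 + $10.85 + $32.28 = $1,434.09
Net pay = $5,376.81 − $1,434.09 = $3,942.72

$3,942.72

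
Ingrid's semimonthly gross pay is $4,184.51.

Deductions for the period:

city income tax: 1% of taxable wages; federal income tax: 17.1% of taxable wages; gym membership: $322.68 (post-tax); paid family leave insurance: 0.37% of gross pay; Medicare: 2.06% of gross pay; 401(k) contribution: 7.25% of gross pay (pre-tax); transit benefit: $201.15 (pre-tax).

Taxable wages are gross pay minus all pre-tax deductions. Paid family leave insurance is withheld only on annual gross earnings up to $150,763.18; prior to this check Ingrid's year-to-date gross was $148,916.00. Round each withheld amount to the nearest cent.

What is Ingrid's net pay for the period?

401(k) contribution: $4,184.51 × 0.0725 = $303.38
Transit benefit: $201.15
Pre-tax total = $303.38 + $201.15 = $504.53
Taxable wages = $4,184.51 − $504.53 = $3,679.98
Federal income tax: $3,679.98 × 0.171 = $629.28
City income tax: $3,679.98 × 0.01 = $36.80
Medicare: $4,184.51 × 0.0206 = $86.20
Paid family leave insurance: only $150,763.18 − $148,916.00 = $1,847.18 of this check is subject → $1,847.18 × 0.0037 = $6.83
Gym membership: $322.68
Total deductions = $303.38 + $201.15 + $629.28 + $36.80 + $86.20 + $6.83 + $322.68 = $1,586.32
Net pay = $4,184.51 − $1,586.32 = $2,598.19

$2,598.19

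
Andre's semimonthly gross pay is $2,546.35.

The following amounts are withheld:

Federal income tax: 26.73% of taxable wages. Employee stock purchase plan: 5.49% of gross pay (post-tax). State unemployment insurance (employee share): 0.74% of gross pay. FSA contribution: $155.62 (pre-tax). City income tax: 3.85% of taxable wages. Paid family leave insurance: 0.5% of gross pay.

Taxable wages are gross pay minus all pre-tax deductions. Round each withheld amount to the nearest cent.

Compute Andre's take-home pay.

FSA contribution: $155.62
Taxable wages = $2,546.35 − $155.62 = $2,390.73
City income tax: $2,390.73 × 0.0385 = $92.04
Federal income tax: $2,390.73 × 0.2673 = $639.04
State unemployment insurance (employee share): $2,546.35 × 0.0074 = $18.84
Paid family leave insurance: $2,546.35 × 0.005 = $12.73
Employee stock purchase plan: $2,546.35 × 0.0549 = $139.79
Total deductions = $155.62 + $92.04 + $639.04 + $18.84 + $12.73 + $139.79 = $1,058.06
Net pay = $2,546.35 − $1,058.06 = $1,488.29

$1,488.29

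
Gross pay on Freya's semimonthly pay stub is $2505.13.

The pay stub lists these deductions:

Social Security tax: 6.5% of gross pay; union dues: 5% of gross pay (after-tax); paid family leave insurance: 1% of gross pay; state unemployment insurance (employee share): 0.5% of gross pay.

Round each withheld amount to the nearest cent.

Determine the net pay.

$2179.46

State unemployment insurance (employee share): $2505.13 × 0.005 = $12.53
Social Security tax: $2505.13 × 0.065 = $162.83
Paid family leave insurance: $2505.13 × 0.01 = $25.05
Union dues: $2505.13 × 0.05 = $125.26
Total deductions = $12.53 + $162.83 + $25.05 + $125.26 = $325.67
Net pay = $2505.13 − $325.67 = $2179.46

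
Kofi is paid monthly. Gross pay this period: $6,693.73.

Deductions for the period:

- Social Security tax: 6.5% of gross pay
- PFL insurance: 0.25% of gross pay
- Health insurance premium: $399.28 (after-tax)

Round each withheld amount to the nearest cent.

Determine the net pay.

Social Security tax: $6,693.73 × 0.065 = $435.09
PFL insurance: $6,693.73 × 0.0025 = $16.73
Health insurance premium: $399.28
Total deductions = $435.09 + $16.73 + $399.28 = $851.10
Net pay = $6,693.73 − $851.10 = $5,842.63

$5,842.63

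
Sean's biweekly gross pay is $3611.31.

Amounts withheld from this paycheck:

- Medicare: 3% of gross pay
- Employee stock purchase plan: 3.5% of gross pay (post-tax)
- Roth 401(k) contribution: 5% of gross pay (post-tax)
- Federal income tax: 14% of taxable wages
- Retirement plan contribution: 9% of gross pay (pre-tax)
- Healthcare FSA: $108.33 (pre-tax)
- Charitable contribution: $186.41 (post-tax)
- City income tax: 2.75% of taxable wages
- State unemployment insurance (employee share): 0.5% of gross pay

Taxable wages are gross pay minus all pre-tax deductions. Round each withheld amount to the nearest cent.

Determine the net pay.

Healthcare FSA: $108.33
Retirement plan contribution: $3611.31 × 0.09 = $325.02
Pre-tax total = $108.33 + $325.02 = $433.35
Taxable wages = $3611.31 − $433.35 = $3177.96
Federal income tax: $3177.96 × 0.14 = $444.91
City income tax: $3177.96 × 0.0275 = $87.39
State unemployment insurance (employee share): $3611.31 × 0.005 = $18.06
Medicare: $3611.31 × 0.03 = $108.34
Employee stock purchase plan: $3611.31 × 0.035 = $126.40
Charitable contribution: $186.41
Roth 401(k) contribution: $3611.31 × 0.05 = $180.57
Total deductions = $108.33 + $325.02 + $444.91 + $87.39 + $18.06 + $108.34 + $126.40 + $186.41 + $180.57 = $1585.43
Net pay = $3611.31 − $1585.43 = $2025.88

$2025.88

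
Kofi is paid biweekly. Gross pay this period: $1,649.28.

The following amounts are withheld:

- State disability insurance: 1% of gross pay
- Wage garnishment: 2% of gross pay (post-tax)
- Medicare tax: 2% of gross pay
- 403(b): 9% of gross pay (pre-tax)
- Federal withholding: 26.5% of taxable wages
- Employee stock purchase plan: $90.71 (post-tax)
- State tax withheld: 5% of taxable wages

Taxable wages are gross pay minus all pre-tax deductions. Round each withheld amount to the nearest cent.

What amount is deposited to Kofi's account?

$854.90

403(b): $1,649.28 × 0.09 = $148.44
Taxable wages = $1,649.28 − $148.44 = $1,500.84
Federal withholding: $1,500.84 × 0.265 = $397.72
State tax withheld: $1,500.84 × 0.05 = $75.04
Medicare tax: $1,649.28 × 0.02 = $32.99
State disability insurance: $1,649.28 × 0.01 = $16.49
Wage garnishment: $1,649.28 × 0.02 = $32.99
Employee stock purchase plan: $90.71
Total deductions = $148.44 + $397.72 + $75.04 + $32.99 + $16.49 + $32.99 + $90.71 = $794.38
Net pay = $1,649.28 − $794.38 = $854.90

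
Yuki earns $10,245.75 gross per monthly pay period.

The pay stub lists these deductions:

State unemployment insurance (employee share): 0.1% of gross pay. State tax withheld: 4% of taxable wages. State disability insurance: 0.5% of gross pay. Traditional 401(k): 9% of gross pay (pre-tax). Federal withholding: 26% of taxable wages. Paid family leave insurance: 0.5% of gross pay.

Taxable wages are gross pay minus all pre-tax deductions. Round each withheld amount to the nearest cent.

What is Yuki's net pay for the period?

$6,413.83

Traditional 401(k): $10,245.75 × 0.09 = $922.12
Taxable wages = $10,245.75 − $922.12 = $9,323.63
Federal withholding: $9,323.63 × 0.26 = $2,424.14
State tax withheld: $9,323.63 × 0.04 = $372.95
State unemployment insurance (employee share): $10,245.75 × 0.001 = $10.25
State disability insurance: $10,245.75 × 0.005 = $51.23
Paid family leave insurance: $10,245.75 × 0.005 = $51.23
Total deductions = $922.12 + $2,424.14 + $372.95 + $10.25 + $51.23 + $51.23 = $3,831.92
Net pay = $10,245.75 − $3,831.92 = $6,413.83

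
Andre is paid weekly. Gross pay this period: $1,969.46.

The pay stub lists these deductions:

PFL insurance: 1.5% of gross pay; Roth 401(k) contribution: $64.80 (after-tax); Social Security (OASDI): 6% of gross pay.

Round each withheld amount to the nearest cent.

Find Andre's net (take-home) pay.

PFL insurance: $1,969.46 × 0.015 = $29.54
Social Security (OASDI): $1,969.46 × 0.06 = $118.17
Roth 401(k) contribution: $64.80
Total deductions = $29.54 + $118.17 + $64.80 = $212.51
Net pay = $1,969.46 − $212.51 = $1,756.95

$1,756.95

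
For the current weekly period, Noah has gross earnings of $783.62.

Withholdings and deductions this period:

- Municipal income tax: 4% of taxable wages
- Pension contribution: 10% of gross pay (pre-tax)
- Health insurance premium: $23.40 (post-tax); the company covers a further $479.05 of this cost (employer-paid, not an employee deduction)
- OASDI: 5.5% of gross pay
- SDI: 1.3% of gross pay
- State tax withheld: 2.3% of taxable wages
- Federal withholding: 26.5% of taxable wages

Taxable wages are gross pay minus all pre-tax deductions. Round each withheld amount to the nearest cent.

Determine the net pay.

Pension contribution: $783.62 × 0.1 = $78.36
Taxable wages = $783.62 − $78.36 = $705.26
Federal withholding: $705.26 × 0.265 = $186.89
State tax withheld: $705.26 × 0.023 = $16.22
Municipal income tax: $705.26 × 0.04 = $28.21
SDI: $783.62 × 0.013 = $10.19
OASDI: $783.62 × 0.055 = $43.10
Health insurance premium: $23.40
(Employer's $479.05 toward health insurance premium is not withheld from the employee.)
Total deductions = $78.36 + $186.89 + $16.22 + $28.21 + $10.19 + $43.10 + $23.40 = $386.37
Net pay = $783.62 − $386.37 = $397.25

$397.25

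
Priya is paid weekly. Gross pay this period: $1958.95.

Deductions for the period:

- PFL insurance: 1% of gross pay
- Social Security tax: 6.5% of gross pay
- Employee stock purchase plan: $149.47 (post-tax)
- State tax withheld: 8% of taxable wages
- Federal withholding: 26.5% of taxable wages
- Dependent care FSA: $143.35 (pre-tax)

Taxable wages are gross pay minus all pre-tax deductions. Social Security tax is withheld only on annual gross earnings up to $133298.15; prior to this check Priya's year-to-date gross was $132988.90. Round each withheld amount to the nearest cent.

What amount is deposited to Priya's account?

Dependent care FSA: $143.35
Taxable wages = $1958.95 − $143.35 = $1815.60
State tax withheld: $1815.60 × 0.08 = $145.25
Federal withholding: $1815.60 × 0.265 = $481.13
Social Security tax: only $133298.15 − $132988.90 = $309.25 of this check is subject → $309.25 × 0.065 = $20.10
PFL insurance: $1958.95 × 0.01 = $19.59
Employee stock purchase plan: $149.47
Total deductions = $143.35 + $145.25 + $481.13 + $20.10 + $19.59 + $149.47 = $958.89
Net pay = $1958.95 − $958.89 = $1000.06

$1000.06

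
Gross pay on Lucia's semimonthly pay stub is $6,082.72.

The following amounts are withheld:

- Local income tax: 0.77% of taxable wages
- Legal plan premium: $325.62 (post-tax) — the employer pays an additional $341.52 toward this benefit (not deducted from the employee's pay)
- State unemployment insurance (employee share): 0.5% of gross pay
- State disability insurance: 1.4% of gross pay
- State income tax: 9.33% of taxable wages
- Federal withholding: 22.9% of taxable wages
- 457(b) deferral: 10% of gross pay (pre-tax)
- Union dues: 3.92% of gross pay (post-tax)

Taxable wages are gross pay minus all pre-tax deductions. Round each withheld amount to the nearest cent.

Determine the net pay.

457(b) deferral: $6,082.72 × 0.1 = $608.27
Taxable wages = $6,082.72 − $608.27 = $5,474.45
Local income tax: $5,474.45 × 0.0077 = $42.15
State income tax: $5,474.45 × 0.0933 = $510.77
Federal withholding: $5,474.45 × 0.229 = $1,253.65
State unemployment insurance (employee share): $6,082.72 × 0.005 = $30.41
State disability insurance: $6,082.72 × 0.014 = $85.16
Union dues: $6,082.72 × 0.0392 = $238.44
Legal plan premium: $325.62
(Employer's $341.52 toward legal plan premium is not withheld from the employee.)
Total deductions = $608.27 + $42.15 + $510.77 + $1,253.65 + $30.41 + $85.16 + $238.44 + $325.62 = $3,094.47
Net pay = $6,082.72 − $3,094.47 = $2,988.25

$2,988.25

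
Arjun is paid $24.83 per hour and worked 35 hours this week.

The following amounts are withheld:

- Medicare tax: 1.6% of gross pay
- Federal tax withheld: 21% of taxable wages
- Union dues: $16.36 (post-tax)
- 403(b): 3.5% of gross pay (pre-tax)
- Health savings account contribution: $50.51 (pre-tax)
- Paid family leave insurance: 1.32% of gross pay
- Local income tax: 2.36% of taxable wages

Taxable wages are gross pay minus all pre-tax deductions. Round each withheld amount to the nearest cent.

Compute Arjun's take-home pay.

$562.28

Gross pay: 35 × $24.83 = $869.05
403(b): $869.05 × 0.035 = $30.42
Health savings account contribution: $50.51
Pre-tax total = $30.42 + $50.51 = $80.93
Taxable wages = $869.05 − $80.93 = $788.12
Local income tax: $788.12 × 0.0236 = $18.60
Federal tax withheld: $788.12 × 0.21 = $165.51
Paid family leave insurance: $869.05 × 0.0132 = $11.47
Medicare tax: $869.05 × 0.016 = $13.90
Union dues: $16.36
Total deductions = $30.42 + $50.51 + $18.60 + $165.51 + $11.47 + $13.90 + $16.36 = $306.77
Net pay = $869.05 − $306.77 = $562.28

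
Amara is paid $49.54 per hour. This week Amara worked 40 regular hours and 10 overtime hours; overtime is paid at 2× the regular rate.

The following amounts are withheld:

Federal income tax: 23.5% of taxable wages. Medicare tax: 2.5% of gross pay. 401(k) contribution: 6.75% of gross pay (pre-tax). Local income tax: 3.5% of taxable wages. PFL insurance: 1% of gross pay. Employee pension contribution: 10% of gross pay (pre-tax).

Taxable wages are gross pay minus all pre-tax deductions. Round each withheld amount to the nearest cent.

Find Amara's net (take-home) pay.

Regular pay: 40 × $49.54 = $1981.60
Overtime pay: 10 × $49.54 × 2 = $990.80
Gross pay = $1981.60 + $990.80 = $2972.40
Employee pension contribution: $2972.40 × 0.1 = $297.24
401(k) contribution: $2972.40 × 0.0675 = $200.64
Pre-tax total = $297.24 + $200.64 = $497.88
Taxable wages = $2972.40 − $497.88 = $2474.52
Local income tax: $2474.52 × 0.035 = $86.61
Federal income tax: $2474.52 × 0.235 = $581.51
Medicare tax: $2972.40 × 0.025 = $74.31
PFL insurance: $2972.40 × 0.01 = $29.72
Total deductions = $297.24 + $200.64 + $86.61 + $581.51 + $74.31 + $29.72 = $1270.03
Net pay = $2972.40 − $1270.03 = $1702.37

$1702.37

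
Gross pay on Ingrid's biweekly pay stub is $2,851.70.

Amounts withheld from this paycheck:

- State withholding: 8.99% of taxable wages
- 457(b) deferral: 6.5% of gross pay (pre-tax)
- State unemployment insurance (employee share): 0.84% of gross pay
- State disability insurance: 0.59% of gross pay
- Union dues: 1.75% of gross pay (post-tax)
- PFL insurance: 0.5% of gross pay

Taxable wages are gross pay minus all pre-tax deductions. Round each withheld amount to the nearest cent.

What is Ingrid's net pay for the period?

457(b) deferral: $2,851.70 × 0.065 = $185.36
Taxable wages = $2,851.70 − $185.36 = $2,666.34
State withholding: $2,666.34 × 0.0899 = $239.70
State disability insurance: $2,851.70 × 0.0059 = $16.83
PFL insurance: $2,851.70 × 0.005 = $14.26
State unemployment insurance (employee share): $2,851.70 × 0.0084 = $23.95
Union dues: $2,851.70 × 0.0175 = $49.90
Total deductions = $185.36 + $239.70 + $16.83 + $14.26 + $23.95 + $49.90 = $530.00
Net pay = $2,851.70 − $530.00 = $2,321.70

$2,321.70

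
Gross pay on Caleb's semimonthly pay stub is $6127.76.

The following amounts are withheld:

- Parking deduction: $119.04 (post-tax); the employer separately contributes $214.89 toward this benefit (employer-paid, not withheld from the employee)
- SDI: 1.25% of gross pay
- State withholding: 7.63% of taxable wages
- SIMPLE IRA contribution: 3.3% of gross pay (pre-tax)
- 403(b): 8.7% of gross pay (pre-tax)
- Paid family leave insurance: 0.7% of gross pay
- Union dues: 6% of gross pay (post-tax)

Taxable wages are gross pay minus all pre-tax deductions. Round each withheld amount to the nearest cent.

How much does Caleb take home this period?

403(b): $6127.76 × 0.087 = $533.12
SIMPLE IRA contribution: $6127.76 × 0.033 = $202.22
Pre-tax total = $533.12 + $202.22 = $735.34
Taxable wages = $6127.76 − $735.34 = $5392.42
State withholding: $5392.42 × 0.0763 = $411.44
Paid family leave insurance: $6127.76 × 0.007 = $42.89
SDI: $6127.76 × 0.0125 = $76.60
Union dues: $6127.76 × 0.06 = $367.67
Parking deduction: $119.04
(Employer's $214.89 toward parking deduction is not withheld from the employee.)
Total deductions = $533.12 + $202.22 + $411.44 + $42.89 + $76.60 + $367.67 + $119.04 = $1752.98
Net pay = $6127.76 − $1752.98 = $4374.78

$4374.78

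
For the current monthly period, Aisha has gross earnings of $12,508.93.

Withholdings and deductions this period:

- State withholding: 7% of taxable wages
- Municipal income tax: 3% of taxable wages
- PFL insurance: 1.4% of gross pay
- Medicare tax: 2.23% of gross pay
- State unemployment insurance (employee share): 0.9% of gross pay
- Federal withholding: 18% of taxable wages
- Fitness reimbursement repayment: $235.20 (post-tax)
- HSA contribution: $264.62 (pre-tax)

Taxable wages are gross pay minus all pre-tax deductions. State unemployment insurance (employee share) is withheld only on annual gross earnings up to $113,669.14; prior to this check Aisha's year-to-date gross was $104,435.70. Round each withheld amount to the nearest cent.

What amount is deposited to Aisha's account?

$8,043.52

HSA contribution: $264.62
Taxable wages = $12,508.93 − $264.62 = $12,244.31
Federal withholding: $12,244.31 × 0.18 = $2,203.98
Municipal income tax: $12,244.31 × 0.03 = $367.33
State withholding: $12,244.31 × 0.07 = $857.10
Medicare tax: $12,508.93 × 0.0223 = $278.95
PFL insurance: $12,508.93 × 0.014 = $175.13
State unemployment insurance (employee share): only $113,669.14 − $104,435.70 = $9,233.44 of this check is subject → $9,233.44 × 0.009 = $83.10
Fitness reimbursement repayment: $235.20
Total deductions = $264.62 + $2,203.98 + $367.33 + $857.10 + $278.95 + $175.13 + $83.10 + $235.20 = $4,465.41
Net pay = $12,508.93 − $4,465.41 = $8,043.52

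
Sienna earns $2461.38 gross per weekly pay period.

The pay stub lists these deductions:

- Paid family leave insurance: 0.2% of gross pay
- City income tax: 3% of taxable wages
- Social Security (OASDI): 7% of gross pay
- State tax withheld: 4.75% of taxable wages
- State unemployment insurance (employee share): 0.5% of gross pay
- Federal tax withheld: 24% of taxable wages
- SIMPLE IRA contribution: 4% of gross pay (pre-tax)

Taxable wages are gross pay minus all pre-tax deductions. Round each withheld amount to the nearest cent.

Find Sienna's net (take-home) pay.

$1423.16

SIMPLE IRA contribution: $2461.38 × 0.04 = $98.46
Taxable wages = $2461.38 − $98.46 = $2362.92
City income tax: $2362.92 × 0.03 = $70.89
Federal tax withheld: $2362.92 × 0.24 = $567.10
State tax withheld: $2362.92 × 0.0475 = $112.24
Social Security (OASDI): $2461.38 × 0.07 = $172.30
Paid family leave insurance: $2461.38 × 0.002 = $4.92
State unemployment insurance (employee share): $2461.38 × 0.005 = $12.31
Total deductions = $98.46 + $70.89 + $567.10 + $112.24 + $172.30 + $4.92 + $12.31 = $1038.22
Net pay = $2461.38 − $1038.22 = $1423.16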